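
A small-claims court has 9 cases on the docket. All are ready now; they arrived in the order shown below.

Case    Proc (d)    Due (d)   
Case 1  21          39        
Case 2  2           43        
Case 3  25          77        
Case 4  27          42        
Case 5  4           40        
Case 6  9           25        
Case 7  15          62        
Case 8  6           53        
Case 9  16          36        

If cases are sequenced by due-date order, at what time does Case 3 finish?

125

EDD (increasing due date): Case 6 Case 9 Case 1 Case 5 Case 4 Case 2 Case 8 Case 7 Case 3.
Case 6: 0→9
Case 9: 9→25
Case 1: 25→46
Case 5: 46→50
Case 4: 50→77
Case 2: 77→79
Case 8: 79→85
Case 7: 85→100
Case 3: 100→125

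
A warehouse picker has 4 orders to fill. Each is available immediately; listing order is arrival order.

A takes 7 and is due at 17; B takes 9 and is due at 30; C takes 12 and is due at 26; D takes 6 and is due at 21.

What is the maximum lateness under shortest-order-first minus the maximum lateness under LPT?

SPT (increasing processing time): D A B C.
D: 0→6, due 21, lateness -15
A: 6→13, due 17, lateness -4
B: 13→22, due 30, lateness -8
C: 22→34, due 26, lateness 8
Maximum = 8.
LPT (decreasing processing time): C B A D.
C: 0→12, due 26, lateness -14
B: 12→21, due 30, lateness -9
A: 21→28, due 17, lateness 11
D: 28→34, due 21, lateness 13
Maximum = 13.
Difference = 8 − 13 = -5.

-5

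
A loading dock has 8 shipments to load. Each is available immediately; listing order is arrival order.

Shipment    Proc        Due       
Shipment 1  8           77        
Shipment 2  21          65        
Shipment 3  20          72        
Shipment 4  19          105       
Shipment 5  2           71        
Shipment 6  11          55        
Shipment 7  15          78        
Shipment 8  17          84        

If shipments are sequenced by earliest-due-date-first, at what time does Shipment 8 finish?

94

EDD (increasing due date): Shipment 6 Shipment 2 Shipment 5 Shipment 3 Shipment 1 Shipment 7 Shipment 8 Shipment 4.
Shipment 6: 0→11
Shipment 2: 11→32
Shipment 5: 32→34
Shipment 3: 34→54
Shipment 1: 54→62
Shipment 7: 62→77
Shipment 8: 77→94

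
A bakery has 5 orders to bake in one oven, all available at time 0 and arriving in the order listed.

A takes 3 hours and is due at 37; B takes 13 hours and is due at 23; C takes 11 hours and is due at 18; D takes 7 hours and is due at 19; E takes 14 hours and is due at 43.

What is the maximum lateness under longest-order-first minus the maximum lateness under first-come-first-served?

11

LPT (decreasing processing time): E B C D A.
E: 0→14, due 43, lateness -29
B: 14→27, due 23, lateness 4
C: 27→38, due 18, lateness 20
D: 38→45, due 19, lateness 26
A: 45→48, due 37, lateness 11
Maximum = 26.
FIFO (arrival order): A B C D E.
A: 0→3, due 37, lateness -34
B: 3→16, due 23, lateness -7
C: 16→27, due 18, lateness 9
D: 27→34, due 19, lateness 15
E: 34→48, due 43, lateness 5
Maximum = 15.
Difference = 26 − 15 = 11.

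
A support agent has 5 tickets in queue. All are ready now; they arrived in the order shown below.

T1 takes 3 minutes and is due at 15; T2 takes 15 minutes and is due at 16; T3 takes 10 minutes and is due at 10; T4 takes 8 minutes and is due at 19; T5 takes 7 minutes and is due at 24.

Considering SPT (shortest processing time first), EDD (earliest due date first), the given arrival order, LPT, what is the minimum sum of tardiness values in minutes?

45

SPT (increasing processing time): T1 T5 T4 T3 T2.
T1: 0→3, due 15, tardiness 0
T5: 3→10, due 24, tardiness 0
T4: 10→18, due 19, tardiness 0
T3: 18→28, due 10, tardiness 18
T2: 28→43, due 16, tardiness 27
Sum = 0+0+0+18+27 = 45.
EDD (increasing due date): T3 T1 T2 T4 T5.
T3: 0→10, due 10, tardiness 0
T1: 10→13, due 15, tardiness 0
T2: 13→28, due 16, tardiness 12
T4: 28→36, due 19, tardiness 17
T5: 36→43, due 24, tardiness 19
Sum = 0+0+12+17+19 = 48.
FIFO (arrival order): T1 T2 T3 T4 T5.
T1: 0→3, due 15, tardiness 0
T2: 3→18, due 16, tardiness 2
T3: 18→28, due 10, tardiness 18
T4: 28→36, due 19, tardiness 17
T5: 36→43, due 24, tardiness 19
Sum = 0+2+18+17+19 = 56.
LPT (decreasing processing time): T2 T3 T4 T5 T1.
T2: 0→15, due 16, tardiness 0
T3: 15→25, due 10, tardiness 15
T4: 25→33, due 19, tardiness 14
T5: 33→40, due 24, tardiness 16
T1: 40→43, due 15, tardiness 28
Sum = 0+15+14+16+28 = 73.
SPT 45, EDD 48, FIFO 56, LPT 73 → minimum 45.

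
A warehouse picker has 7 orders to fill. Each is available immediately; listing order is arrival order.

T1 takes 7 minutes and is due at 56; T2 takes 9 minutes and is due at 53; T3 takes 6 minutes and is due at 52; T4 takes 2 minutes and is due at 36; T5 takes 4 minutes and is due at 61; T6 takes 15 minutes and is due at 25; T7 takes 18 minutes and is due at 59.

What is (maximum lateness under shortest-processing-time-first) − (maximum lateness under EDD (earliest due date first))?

18

SPT (increasing processing time): T4 T5 T3 T1 T2 T6 T7.
T4: 0→2, due 36, lateness -34
T5: 2→6, due 61, lateness -55
T3: 6→12, due 52, lateness -40
T1: 12→19, due 56, lateness -37
T2: 19→28, due 53, lateness -25
T6: 28→43, due 25, lateness 18
T7: 43→61, due 59, lateness 2
Maximum = 18.
EDD (increasing due date): T6 T4 T3 T2 T1 T7 T5.
T6: 0→15, due 25, lateness -10
T4: 15→17, due 36, lateness -19
T3: 17→23, due 52, lateness -29
T2: 23→32, due 53, lateness -21
T1: 32→39, due 56, lateness -17
T7: 39→57, due 59, lateness -2
T5: 57→61, due 61, lateness 0
Maximum = 0.
Difference = 18 − 0 = 18.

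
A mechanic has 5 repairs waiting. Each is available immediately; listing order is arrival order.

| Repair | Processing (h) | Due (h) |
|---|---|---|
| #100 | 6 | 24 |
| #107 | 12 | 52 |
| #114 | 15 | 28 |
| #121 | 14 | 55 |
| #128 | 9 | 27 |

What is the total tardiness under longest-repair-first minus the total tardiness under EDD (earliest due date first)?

LPT (decreasing processing time): #114 #121 #107 #128 #100.
#114: 0→15, due 28, tardiness 0
#121: 15→29, due 55, tardiness 0
#107: 29→41, due 52, tardiness 0
#128: 41→50, due 27, tardiness 23
#100: 50→56, due 24, tardiness 32
Sum = 0+0+0+23+32 = 55.
EDD (increasing due date): #100 #128 #114 #107 #121.
#100: 0→6, due 24, tardiness 0
#128: 6→15, due 27, tardiness 0
#114: 15→30, due 28, tardiness 2
#107: 30→42, due 52, tardiness 0
#121: 42→56, due 55, tardiness 1
Sum = 0+0+2+0+1 = 3.
Difference = 55 − 3 = 52.

52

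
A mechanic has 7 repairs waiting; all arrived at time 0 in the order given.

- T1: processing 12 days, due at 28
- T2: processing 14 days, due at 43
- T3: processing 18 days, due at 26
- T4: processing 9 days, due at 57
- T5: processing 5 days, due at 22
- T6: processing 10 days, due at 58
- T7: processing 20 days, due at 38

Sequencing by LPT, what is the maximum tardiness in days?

LPT (decreasing processing time): T7 T3 T2 T1 T6 T4 T5.
T7: 0→20, due 38, tardiness 0
T3: 20→38, due 26, tardiness 12
T2: 38→52, due 43, tardiness 9
T1: 52→64, due 28, tardiness 36
T6: 64→74, due 58, tardiness 16
T4: 74→83, due 57, tardiness 26
T5: 83→88, due 22, tardiness 66
Maximum = 66.

66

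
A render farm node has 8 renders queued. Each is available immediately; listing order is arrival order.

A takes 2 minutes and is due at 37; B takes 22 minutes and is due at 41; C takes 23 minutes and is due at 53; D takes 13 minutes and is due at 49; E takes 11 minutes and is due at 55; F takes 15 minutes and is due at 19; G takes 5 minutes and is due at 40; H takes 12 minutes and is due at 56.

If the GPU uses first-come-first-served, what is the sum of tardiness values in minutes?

FIFO (arrival order): A B C D E F G H.
A: 0→2, due 37, tardiness 0
B: 2→24, due 41, tardiness 0
C: 24→47, due 53, tardiness 0
D: 47→60, due 49, tardiness 11
E: 60→71, due 55, tardiness 16
F: 71→86, due 19, tardiness 67
G: 86→91, due 40, tardiness 51
H: 91→103, due 56, tardiness 47
Sum = 0+0+0+11+16+67+51+47 = 192.

192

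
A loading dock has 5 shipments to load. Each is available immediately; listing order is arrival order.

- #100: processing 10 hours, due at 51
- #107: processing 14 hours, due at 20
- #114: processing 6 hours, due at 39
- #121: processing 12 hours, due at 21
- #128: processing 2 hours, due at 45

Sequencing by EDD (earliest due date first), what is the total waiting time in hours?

106

EDD (increasing due date): #107 #121 #114 #128 #100.
#107: waits 0, runs 0→14
#121: waits 14, runs 14→26
#114: waits 26, runs 26→32
#128: waits 32, runs 32→34
#100: waits 34, runs 34→44
Sum = 0+14+26+32+34 = 106.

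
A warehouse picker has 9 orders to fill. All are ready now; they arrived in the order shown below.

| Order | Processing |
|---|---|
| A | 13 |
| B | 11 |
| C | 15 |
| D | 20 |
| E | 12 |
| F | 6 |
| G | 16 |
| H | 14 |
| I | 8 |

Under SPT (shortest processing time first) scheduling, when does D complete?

115

SPT (increasing processing time): F I B E A H C G D.
F: 0→6
I: 6→14
B: 14→25
E: 25→37
A: 37→50
H: 50→64
C: 64→79
G: 79→95
D: 95→115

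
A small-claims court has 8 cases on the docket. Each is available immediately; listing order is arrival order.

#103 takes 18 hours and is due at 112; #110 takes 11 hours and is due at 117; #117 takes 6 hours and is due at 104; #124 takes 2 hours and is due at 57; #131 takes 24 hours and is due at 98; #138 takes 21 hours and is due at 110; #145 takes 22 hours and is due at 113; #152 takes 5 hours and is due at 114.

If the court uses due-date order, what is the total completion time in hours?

EDD (increasing due date): #124 #131 #117 #138 #103 #145 #152 #110.
#124: 0→2
#131: 2→26
#117: 26→32
#138: 32→53
#103: 53→71
#145: 71→93
#152: 93→98
#110: 98→109
Sum = 2+26+32+53+71+93+98+109 = 484.

484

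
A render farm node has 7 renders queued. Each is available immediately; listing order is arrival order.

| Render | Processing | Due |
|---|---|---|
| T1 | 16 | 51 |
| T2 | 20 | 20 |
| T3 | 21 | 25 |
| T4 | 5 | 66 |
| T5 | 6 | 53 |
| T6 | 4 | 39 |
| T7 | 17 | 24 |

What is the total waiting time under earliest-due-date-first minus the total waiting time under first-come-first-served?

28

EDD (increasing due date): T2 T7 T3 T6 T1 T5 T4.
T2: waits 0, runs 0→20
T7: waits 20, runs 20→37
T3: waits 37, runs 37→58
T6: waits 58, runs 58→62
T1: waits 62, runs 62→78
T5: waits 78, runs 78→84
T4: waits 84, runs 84→89
Sum = 0+20+37+58+62+78+84 = 339.
FIFO (arrival order): T1 T2 T3 T4 T5 T6 T7.
T1: waits 0, runs 0→16
T2: waits 16, runs 16→36
T3: waits 36, runs 36→57
T4: waits 57, runs 57→62
T5: waits 62, runs 62→68
T6: waits 68, runs 68→72
T7: waits 72, runs 72→89
Sum = 0+16+36+57+62+68+72 = 311.
Difference = 339 − 311 = 28.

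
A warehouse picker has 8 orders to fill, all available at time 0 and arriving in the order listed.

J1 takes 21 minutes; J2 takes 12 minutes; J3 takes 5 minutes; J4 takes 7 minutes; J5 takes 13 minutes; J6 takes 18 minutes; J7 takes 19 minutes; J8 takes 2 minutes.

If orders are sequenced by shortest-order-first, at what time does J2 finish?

26

SPT (increasing processing time): J8 J3 J4 J2 J5 J6 J7 J1.
J8: 0→2
J3: 2→7
J4: 7→14
J2: 14→26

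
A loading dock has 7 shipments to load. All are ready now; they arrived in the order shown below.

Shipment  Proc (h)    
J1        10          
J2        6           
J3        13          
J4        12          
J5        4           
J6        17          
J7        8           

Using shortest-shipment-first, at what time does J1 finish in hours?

28

SPT (increasing processing time): J5 J2 J7 J1 J4 J3 J6.
J5: 0→4
J2: 4→10
J7: 10→18
J1: 18→28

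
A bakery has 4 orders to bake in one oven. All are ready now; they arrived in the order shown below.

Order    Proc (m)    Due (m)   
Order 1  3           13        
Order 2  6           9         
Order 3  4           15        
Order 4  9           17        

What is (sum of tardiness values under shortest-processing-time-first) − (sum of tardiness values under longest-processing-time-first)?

SPT (increasing processing time): Order 1 Order 3 Order 2 Order 4.
Order 1: 0→3, due 13, tardiness 0
Order 3: 3→7, due 15, tardiness 0
Order 2: 7→13, due 9, tardiness 4
Order 4: 13→22, due 17, tardiness 5
Sum = 0+0+4+5 = 9.
LPT (decreasing processing time): Order 4 Order 2 Order 3 Order 1.
Order 4: 0→9, due 17, tardiness 0
Order 2: 9→15, due 9, tardiness 6
Order 3: 15→19, due 15, tardiness 4
Order 1: 19→22, due 13, tardiness 9
Sum = 0+6+4+9 = 19.
Difference = 9 − 19 = -10.

-10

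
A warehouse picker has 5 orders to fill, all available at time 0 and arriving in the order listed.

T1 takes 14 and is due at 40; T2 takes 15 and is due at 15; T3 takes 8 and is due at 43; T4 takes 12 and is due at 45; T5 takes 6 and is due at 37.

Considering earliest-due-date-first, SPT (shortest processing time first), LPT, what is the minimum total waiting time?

86

EDD (increasing due date): T2 T5 T1 T3 T4.
T2: waits 0, runs 0→15
T5: waits 15, runs 15→21
T1: waits 21, runs 21→35
T3: waits 35, runs 35→43
T4: waits 43, runs 43→55
Sum = 0+15+21+35+43 = 114.
SPT (increasing processing time): T5 T3 T4 T1 T2.
T5: waits 0, runs 0→6
T3: waits 6, runs 6→14
T4: waits 14, runs 14→26
T1: waits 26, runs 26→40
T2: waits 40, runs 40→55
Sum = 0+6+14+26+40 = 86.
LPT (decreasing processing time): T2 T1 T4 T3 T5.
T2: waits 0, runs 0→15
T1: waits 15, runs 15→29
T4: waits 29, runs 29→41
T3: waits 41, runs 41→49
T5: waits 49, runs 49→55
Sum = 0+15+29+41+49 = 134.
EDD 114, SPT 86, LPT 134 → minimum 86.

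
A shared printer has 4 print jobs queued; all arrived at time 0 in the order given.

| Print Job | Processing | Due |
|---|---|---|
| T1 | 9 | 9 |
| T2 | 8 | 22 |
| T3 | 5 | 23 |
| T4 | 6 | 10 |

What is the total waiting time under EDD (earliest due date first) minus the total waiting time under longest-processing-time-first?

-2

EDD (increasing due date): T1 T4 T2 T3.
T1: waits 0, runs 0→9
T4: waits 9, runs 9→15
T2: waits 15, runs 15→23
T3: waits 23, runs 23→28
Sum = 0+9+15+23 = 47.
LPT (decreasing processing time): T1 T2 T4 T3.
T1: waits 0, runs 0→9
T2: waits 9, runs 9→17
T4: waits 17, runs 17→23
T3: waits 23, runs 23→28
Sum = 0+9+17+23 = 49.
Difference = 47 − 49 = -2.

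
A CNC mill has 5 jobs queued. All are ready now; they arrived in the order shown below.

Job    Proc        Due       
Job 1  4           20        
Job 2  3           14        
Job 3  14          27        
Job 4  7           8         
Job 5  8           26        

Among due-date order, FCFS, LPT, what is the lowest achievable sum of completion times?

89

EDD (increasing due date): Job 4 Job 2 Job 1 Job 5 Job 3.
Job 4: 0→7
Job 2: 7→10
Job 1: 10→14
Job 5: 14→22
Job 3: 22→36
Sum = 7+10+14+22+36 = 89.
FIFO (arrival order): Job 1 Job 2 Job 3 Job 4 Job 5.
Job 1: 0→4
Job 2: 4→7
Job 3: 7→21
Job 4: 21→28
Job 5: 28→36
Sum = 4+7+21+28+36 = 96.
LPT (decreasing processing time): Job 3 Job 5 Job 4 Job 1 Job 2.
Job 3: 0→14
Job 5: 14→22
Job 4: 22→29
Job 1: 29→33
Job 2: 33→36
Sum = 14+22+29+33+36 = 134.
EDD 89, FIFO 96, LPT 134 → minimum 89.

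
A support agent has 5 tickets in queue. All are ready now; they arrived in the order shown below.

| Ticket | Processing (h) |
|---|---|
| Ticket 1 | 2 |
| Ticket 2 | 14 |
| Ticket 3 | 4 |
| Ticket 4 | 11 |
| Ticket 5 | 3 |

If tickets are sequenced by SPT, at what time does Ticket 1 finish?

2

SPT (increasing processing time): Ticket 1 Ticket 5 Ticket 3 Ticket 4 Ticket 2.
Ticket 1: 0→2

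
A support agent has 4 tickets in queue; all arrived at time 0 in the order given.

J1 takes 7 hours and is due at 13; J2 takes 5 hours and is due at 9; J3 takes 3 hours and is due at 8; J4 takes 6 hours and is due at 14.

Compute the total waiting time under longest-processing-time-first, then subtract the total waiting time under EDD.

LPT (decreasing processing time): J1 J4 J2 J3.
J1: waits 0, runs 0→7
J4: waits 7, runs 7→13
J2: waits 13, runs 13→18
J3: waits 18, runs 18→21
Sum = 0+7+13+18 = 38.
EDD (increasing due date): J3 J2 J1 J4.
J3: waits 0, runs 0→3
J2: waits 3, runs 3→8
J1: waits 8, runs 8→15
J4: waits 15, runs 15→21
Sum = 0+3+8+15 = 26.
Difference = 38 − 26 = 12.

12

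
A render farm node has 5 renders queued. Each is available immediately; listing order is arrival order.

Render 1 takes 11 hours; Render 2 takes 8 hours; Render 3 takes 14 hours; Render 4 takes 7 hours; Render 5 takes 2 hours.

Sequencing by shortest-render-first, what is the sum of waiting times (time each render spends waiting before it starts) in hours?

56

SPT (increasing processing time): Render 5 Render 4 Render 2 Render 1 Render 3.
Render 5: waits 0, runs 0→2
Render 4: waits 2, runs 2→9
Render 2: waits 9, runs 9→17
Render 1: waits 17, runs 17→28
Render 3: waits 28, runs 28→42
Sum = 0+2+9+17+28 = 56.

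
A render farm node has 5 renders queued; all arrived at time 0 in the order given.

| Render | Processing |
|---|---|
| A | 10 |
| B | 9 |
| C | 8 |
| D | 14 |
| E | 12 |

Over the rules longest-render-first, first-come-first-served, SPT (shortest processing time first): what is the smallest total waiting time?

LPT (decreasing processing time): D E A B C.
D: waits 0, runs 0→14
E: waits 14, runs 14→26
A: waits 26, runs 26→36
B: waits 36, runs 36→45
C: waits 45, runs 45→53
Sum = 0+14+26+36+45 = 121.
FIFO (arrival order): A B C D E.
A: waits 0, runs 0→10
B: waits 10, runs 10→19
C: waits 19, runs 19→27
D: waits 27, runs 27→41
E: waits 41, runs 41→53
Sum = 0+10+19+27+41 = 97.
SPT (increasing processing time): C B A E D.
C: waits 0, runs 0→8
B: waits 8, runs 8→17
A: waits 17, runs 17→27
E: waits 27, runs 27→39
D: waits 39, runs 39→53
Sum = 0+8+17+27+39 = 91.
LPT 121, FIFO 97, SPT 91 → minimum 91.

91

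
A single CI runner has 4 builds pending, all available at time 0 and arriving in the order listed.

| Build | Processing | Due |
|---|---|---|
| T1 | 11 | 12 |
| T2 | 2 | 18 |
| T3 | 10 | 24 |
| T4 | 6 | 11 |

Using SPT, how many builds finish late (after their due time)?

SPT (increasing processing time): T2 T4 T3 T1.
T2: 0→2, due 18, tardiness 0
T4: 2→8, due 11, tardiness 0
T3: 8→18, due 24, tardiness 0
T1: 18→29, due 12, tardiness 17
Late builds: 1.

1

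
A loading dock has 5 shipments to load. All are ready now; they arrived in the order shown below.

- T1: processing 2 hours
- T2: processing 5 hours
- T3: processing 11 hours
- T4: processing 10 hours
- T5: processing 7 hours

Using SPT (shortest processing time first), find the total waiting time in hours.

SPT (increasing processing time): T1 T2 T5 T4 T3.
T1: waits 0, runs 0→2
T2: waits 2, runs 2→7
T5: waits 7, runs 7→14
T4: waits 14, runs 14→24
T3: waits 24, runs 24→35
Sum = 0+2+7+14+24 = 47.

47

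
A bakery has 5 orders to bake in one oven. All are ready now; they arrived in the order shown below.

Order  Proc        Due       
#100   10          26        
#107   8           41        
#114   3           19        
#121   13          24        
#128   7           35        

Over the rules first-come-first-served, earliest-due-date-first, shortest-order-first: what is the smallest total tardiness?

0

FIFO (arrival order): #100 #107 #114 #121 #128.
#100: 0→10, due 26, tardiness 0
#107: 10→18, due 41, tardiness 0
#114: 18→21, due 19, tardiness 2
#121: 21→34, due 24, tardiness 10
#128: 34→41, due 35, tardiness 6
Sum = 0+0+2+10+6 = 18.
EDD (increasing due date): #114 #121 #100 #128 #107.
#114: 0→3, due 19, tardiness 0
#121: 3→16, due 24, tardiness 0
#100: 16→26, due 26, tardiness 0
#128: 26→33, due 35, tardiness 0
#107: 33→41, due 41, tardiness 0
Sum = 0+0+0+0+0 = 0.
SPT (increasing processing time): #114 #128 #107 #100 #121.
#114: 0→3, due 19, tardiness 0
#128: 3→10, due 35, tardiness 0
#107: 10→18, due 41, tardiness 0
#100: 18→28, due 26, tardiness 2
#121: 28→41, due 24, tardiness 17
Sum = 0+0+0+2+17 = 19.
FIFO 18, EDD 0, SPT 19 → minimum 0.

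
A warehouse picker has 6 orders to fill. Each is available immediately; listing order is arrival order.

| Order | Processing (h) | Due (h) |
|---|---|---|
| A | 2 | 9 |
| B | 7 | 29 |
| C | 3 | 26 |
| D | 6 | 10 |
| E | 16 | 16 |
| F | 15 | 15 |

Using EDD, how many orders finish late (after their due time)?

EDD (increasing due date): A D F E C B.
A: 0→2, due 9, tardiness 0
D: 2→8, due 10, tardiness 0
F: 8→23, due 15, tardiness 8
E: 23→39, due 16, tardiness 23
C: 39→42, due 26, tardiness 16
B: 42→49, due 29, tardiness 20
Late orders: 4.

4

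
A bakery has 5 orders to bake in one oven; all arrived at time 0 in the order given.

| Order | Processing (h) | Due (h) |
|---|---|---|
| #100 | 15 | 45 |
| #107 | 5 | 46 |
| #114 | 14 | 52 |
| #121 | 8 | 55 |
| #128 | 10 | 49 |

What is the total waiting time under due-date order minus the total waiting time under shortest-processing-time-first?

31

EDD (increasing due date): #100 #107 #128 #114 #121.
#100: waits 0, runs 0→15
#107: waits 15, runs 15→20
#128: waits 20, runs 20→30
#114: waits 30, runs 30→44
#121: waits 44, runs 44→52
Sum = 0+15+20+30+44 = 109.
SPT (increasing processing time): #107 #121 #128 #114 #100.
#107: waits 0, runs 0→5
#121: waits 5, runs 5→13
#128: waits 13, runs 13→23
#114: waits 23, runs 23→37
#100: waits 37, runs 37→52
Sum = 0+5+13+23+37 = 78.
Difference = 109 − 78 = 31.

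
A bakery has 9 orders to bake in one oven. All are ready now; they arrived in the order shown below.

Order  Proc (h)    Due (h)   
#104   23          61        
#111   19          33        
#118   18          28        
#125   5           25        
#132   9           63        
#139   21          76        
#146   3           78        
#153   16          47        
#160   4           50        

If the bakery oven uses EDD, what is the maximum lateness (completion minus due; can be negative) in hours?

40

EDD (increasing due date): #125 #118 #111 #153 #160 #104 #132 #139 #146.
#125: 0→5, due 25, lateness -20
#118: 5→23, due 28, lateness -5
#111: 23→42, due 33, lateness 9
#153: 42→58, due 47, lateness 11
#160: 58→62, due 50, lateness 12
#104: 62→85, due 61, lateness 24
#132: 85→94, due 63, lateness 31
#139: 94→115, due 76, lateness 39
#146: 115→118, due 78, lateness 40
Maximum = 40.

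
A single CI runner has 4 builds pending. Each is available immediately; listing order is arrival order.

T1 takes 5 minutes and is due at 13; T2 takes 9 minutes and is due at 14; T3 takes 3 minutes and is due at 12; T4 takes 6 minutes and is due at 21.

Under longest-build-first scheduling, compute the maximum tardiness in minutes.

LPT (decreasing processing time): T2 T4 T1 T3.
T2: 0→9, due 14, tardiness 0
T4: 9→15, due 21, tardiness 0
T1: 15→20, due 13, tardiness 7
T3: 20→23, due 12, tardiness 11
Maximum = 11.

11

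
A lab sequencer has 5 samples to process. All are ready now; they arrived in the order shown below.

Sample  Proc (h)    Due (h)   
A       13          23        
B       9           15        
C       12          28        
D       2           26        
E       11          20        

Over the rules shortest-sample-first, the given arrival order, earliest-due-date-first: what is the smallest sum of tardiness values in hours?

32

SPT (increasing processing time): D B E C A.
D: 0→2, due 26, tardiness 0
B: 2→11, due 15, tardiness 0
E: 11→22, due 20, tardiness 2
C: 22→34, due 28, tardiness 6
A: 34→47, due 23, tardiness 24
Sum = 0+0+2+6+24 = 32.
FIFO (arrival order): A B C D E.
A: 0→13, due 23, tardiness 0
B: 13→22, due 15, tardiness 7
C: 22→34, due 28, tardiness 6
D: 34→36, due 26, tardiness 10
E: 36→47, due 20, tardiness 27
Sum = 0+7+6+10+27 = 50.
EDD (increasing due date): B E A D C.
B: 0→9, due 15, tardiness 0
E: 9→20, due 20, tardiness 0
A: 20→33, due 23, tardiness 10
D: 33→35, due 26, tardiness 9
C: 35→47, due 28, tardiness 19
Sum = 0+0+10+9+19 = 38.
SPT 32, FIFO 50, EDD 38 → minimum 32.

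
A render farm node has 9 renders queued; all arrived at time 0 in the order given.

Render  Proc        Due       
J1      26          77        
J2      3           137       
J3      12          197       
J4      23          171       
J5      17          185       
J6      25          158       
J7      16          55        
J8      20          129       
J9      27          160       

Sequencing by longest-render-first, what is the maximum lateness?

99

LPT (decreasing processing time): J9 J1 J6 J4 J8 J5 J7 J3 J2.
J9: 0→27, due 160, lateness -133
J1: 27→53, due 77, lateness -24
J6: 53→78, due 158, lateness -80
J4: 78→101, due 171, lateness -70
J8: 101→121, due 129, lateness -8
J5: 121→138, due 185, lateness -47
J7: 138→154, due 55, lateness 99
J3: 154→166, due 197, lateness -31
J2: 166→169, due 137, lateness 32
Maximum = 99.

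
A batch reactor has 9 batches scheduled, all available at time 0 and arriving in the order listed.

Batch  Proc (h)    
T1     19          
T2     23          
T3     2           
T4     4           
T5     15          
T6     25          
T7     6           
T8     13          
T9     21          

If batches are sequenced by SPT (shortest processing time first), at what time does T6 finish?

SPT (increasing processing time): T3 T4 T7 T8 T5 T1 T9 T2 T6.
T3: 0→2
T4: 2→6
T7: 6→12
T8: 12→25
T5: 25→40
T1: 40→59
T9: 59→80
T2: 80→103
T6: 103→128

128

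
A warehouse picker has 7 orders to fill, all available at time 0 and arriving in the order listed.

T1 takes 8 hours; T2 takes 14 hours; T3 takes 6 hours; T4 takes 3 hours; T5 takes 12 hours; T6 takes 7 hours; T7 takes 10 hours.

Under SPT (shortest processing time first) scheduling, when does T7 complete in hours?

34

SPT (increasing processing time): T4 T3 T6 T1 T7 T5 T2.
T4: 0→3
T3: 3→9
T6: 9→16
T1: 16→24
T7: 24→34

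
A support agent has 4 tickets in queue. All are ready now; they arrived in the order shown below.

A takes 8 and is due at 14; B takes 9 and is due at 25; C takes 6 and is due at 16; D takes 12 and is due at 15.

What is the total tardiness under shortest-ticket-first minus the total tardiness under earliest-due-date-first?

-5

SPT (increasing processing time): C A B D.
C: 0→6, due 16, tardiness 0
A: 6→14, due 14, tardiness 0
B: 14→23, due 25, tardiness 0
D: 23→35, due 15, tardiness 20
Sum = 0+0+0+20 = 20.
EDD (increasing due date): A D C B.
A: 0→8, due 14, tardiness 0
D: 8→20, due 15, tardiness 5
C: 20→26, due 16, tardiness 10
B: 26→35, due 25, tardiness 10
Sum = 0+5+10+10 = 25.
Difference = 20 − 25 = -5.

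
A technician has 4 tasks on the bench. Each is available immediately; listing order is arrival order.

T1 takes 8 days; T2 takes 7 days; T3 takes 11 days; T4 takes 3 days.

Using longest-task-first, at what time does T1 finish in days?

19

LPT (decreasing processing time): T3 T1 T2 T4.
T3: 0→11
T1: 11→19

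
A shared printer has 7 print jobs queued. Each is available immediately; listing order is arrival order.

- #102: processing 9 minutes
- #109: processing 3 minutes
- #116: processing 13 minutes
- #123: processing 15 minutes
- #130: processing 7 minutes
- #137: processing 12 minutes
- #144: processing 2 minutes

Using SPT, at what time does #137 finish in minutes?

33

SPT (increasing processing time): #144 #109 #130 #102 #137 #116 #123.
#144: 0→2
#109: 2→5
#130: 5→12
#102: 12→21
#137: 21→33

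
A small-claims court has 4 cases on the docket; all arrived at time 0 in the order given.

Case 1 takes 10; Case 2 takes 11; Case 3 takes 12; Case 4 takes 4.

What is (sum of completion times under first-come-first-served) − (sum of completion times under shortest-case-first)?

21

FIFO (arrival order): Case 1 Case 2 Case 3 Case 4.
Case 1: 0→10
Case 2: 10→21
Case 3: 21→33
Case 4: 33→37
Sum = 10+21+33+37 = 101.
SPT (increasing processing time): Case 4 Case 1 Case 2 Case 3.
Case 4: 0→4
Case 1: 4→14
Case 2: 14→25
Case 3: 25→37
Sum = 4+14+25+37 = 80.
Difference = 101 − 80 = 21.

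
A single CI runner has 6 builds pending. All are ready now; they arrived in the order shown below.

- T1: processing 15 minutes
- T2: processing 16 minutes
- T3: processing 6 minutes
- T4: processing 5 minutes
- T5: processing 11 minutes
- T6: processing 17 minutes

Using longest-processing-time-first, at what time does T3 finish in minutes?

65

LPT (decreasing processing time): T6 T2 T1 T5 T3 T4.
T6: 0→17
T2: 17→33
T1: 33→48
T5: 48→59
T3: 59→65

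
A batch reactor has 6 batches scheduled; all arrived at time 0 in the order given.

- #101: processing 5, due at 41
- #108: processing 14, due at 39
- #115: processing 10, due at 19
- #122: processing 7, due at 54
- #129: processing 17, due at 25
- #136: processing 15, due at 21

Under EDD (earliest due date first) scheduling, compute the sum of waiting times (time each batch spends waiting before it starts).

EDD (increasing due date): #115 #136 #129 #108 #101 #122.
#115: waits 0, runs 0→10
#136: waits 10, runs 10→25
#129: waits 25, runs 25→42
#108: waits 42, runs 42→56
#101: waits 56, runs 56→61
#122: waits 61, runs 61→68
Sum = 0+10+25+42+56+61 = 194.

194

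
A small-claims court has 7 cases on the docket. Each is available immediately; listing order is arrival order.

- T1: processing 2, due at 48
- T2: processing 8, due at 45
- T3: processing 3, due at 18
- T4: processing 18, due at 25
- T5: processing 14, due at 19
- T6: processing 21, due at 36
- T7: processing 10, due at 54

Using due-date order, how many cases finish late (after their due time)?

5

EDD (increasing due date): T3 T5 T4 T6 T2 T1 T7.
T3: 0→3, due 18, tardiness 0
T5: 3→17, due 19, tardiness 0
T4: 17→35, due 25, tardiness 10
T6: 35→56, due 36, tardiness 20
T2: 56→64, due 45, tardiness 19
T1: 64→66, due 48, tardiness 18
T7: 66→76, due 54, tardiness 22
Late cases: 5.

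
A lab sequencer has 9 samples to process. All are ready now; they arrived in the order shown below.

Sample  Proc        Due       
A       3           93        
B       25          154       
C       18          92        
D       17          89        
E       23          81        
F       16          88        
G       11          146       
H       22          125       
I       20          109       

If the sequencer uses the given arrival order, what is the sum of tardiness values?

FIFO (arrival order): A B C D E F G H I.
A: 0→3, due 93, tardiness 0
B: 3→28, due 154, tardiness 0
C: 28→46, due 92, tardiness 0
D: 46→63, due 89, tardiness 0
E: 63→86, due 81, tardiness 5
F: 86→102, due 88, tardiness 14
G: 102→113, due 146, tardiness 0
H: 113→135, due 125, tardiness 10
I: 135→155, due 109, tardiness 46
Sum = 0+0+0+0+5+14+0+10+46 = 75.

75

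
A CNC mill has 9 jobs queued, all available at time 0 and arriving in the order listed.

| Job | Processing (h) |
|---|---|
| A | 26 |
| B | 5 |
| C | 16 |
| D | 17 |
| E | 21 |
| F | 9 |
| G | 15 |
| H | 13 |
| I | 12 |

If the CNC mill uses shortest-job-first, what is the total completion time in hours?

537

SPT (increasing processing time): B F I H G C D E A.
B: 0→5
F: 5→14
I: 14→26
H: 26→39
G: 39→54
C: 54→70
D: 70→87
E: 87→108
A: 108→134
Sum = 5+14+26+39+54+70+87+108+134 = 537.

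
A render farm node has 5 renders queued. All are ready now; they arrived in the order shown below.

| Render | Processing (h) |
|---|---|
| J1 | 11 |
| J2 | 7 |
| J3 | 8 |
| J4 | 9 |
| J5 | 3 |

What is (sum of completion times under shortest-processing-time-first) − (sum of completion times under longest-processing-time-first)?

SPT (increasing processing time): J5 J2 J3 J4 J1.
J5: 0→3
J2: 3→10
J3: 10→18
J4: 18→27
J1: 27→38
Sum = 3+10+18+27+38 = 96.
LPT (decreasing processing time): J1 J4 J3 J2 J5.
J1: 0→11
J4: 11→20
J3: 20→28
J2: 28→35
J5: 35→38
Sum = 11+20+28+35+38 = 132.
Difference = 96 − 132 = -36.

-36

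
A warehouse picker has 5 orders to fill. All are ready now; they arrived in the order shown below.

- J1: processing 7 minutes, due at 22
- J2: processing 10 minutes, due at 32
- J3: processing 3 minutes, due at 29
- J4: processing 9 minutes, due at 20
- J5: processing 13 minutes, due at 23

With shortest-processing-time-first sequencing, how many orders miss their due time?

SPT (increasing processing time): J3 J1 J4 J2 J5.
J3: 0→3, due 29, tardiness 0
J1: 3→10, due 22, tardiness 0
J4: 10→19, due 20, tardiness 0
J2: 19→29, due 32, tardiness 0
J5: 29→42, due 23, tardiness 19
Late orders: 1.

1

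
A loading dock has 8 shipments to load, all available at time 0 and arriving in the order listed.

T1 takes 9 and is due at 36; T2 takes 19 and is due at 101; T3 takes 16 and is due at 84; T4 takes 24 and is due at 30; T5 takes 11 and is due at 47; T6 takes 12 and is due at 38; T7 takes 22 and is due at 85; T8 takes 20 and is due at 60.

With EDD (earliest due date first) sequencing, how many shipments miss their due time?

6

EDD (increasing due date): T4 T1 T6 T5 T8 T3 T7 T2.
T4: 0→24, due 30, tardiness 0
T1: 24→33, due 36, tardiness 0
T6: 33→45, due 38, tardiness 7
T5: 45→56, due 47, tardiness 9
T8: 56→76, due 60, tardiness 16
T3: 76→92, due 84, tardiness 8
T7: 92→114, due 85, tardiness 29
T2: 114→133, due 101, tardiness 32
Late shipments: 6.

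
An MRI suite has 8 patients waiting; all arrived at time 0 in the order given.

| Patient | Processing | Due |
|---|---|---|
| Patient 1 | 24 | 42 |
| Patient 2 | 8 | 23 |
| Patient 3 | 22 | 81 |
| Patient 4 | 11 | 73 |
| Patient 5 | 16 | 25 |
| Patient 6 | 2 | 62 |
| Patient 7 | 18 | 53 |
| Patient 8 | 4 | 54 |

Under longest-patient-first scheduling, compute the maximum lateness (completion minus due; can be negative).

LPT (decreasing processing time): Patient 1 Patient 3 Patient 7 Patient 5 Patient 4 Patient 2 Patient 8 Patient 6.
Patient 1: 0→24, due 42, lateness -18
Patient 3: 24→46, due 81, lateness -35
Patient 7: 46→64, due 53, lateness 11
Patient 5: 64→80, due 25, lateness 55
Patient 4: 80→91, due 73, lateness 18
Patient 2: 91→99, due 23, lateness 76
Patient 8: 99→103, due 54, lateness 49
Patient 6: 103→105, due 62, lateness 43
Maximum = 76.

76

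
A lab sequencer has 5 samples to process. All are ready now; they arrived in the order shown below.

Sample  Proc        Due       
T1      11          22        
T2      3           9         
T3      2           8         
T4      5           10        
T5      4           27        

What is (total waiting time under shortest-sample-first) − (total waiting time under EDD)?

-8

SPT (increasing processing time): T3 T2 T5 T4 T1.
T3: waits 0, runs 0→2
T2: waits 2, runs 2→5
T5: waits 5, runs 5→9
T4: waits 9, runs 9→14
T1: waits 14, runs 14→25
Sum = 0+2+5+9+14 = 30.
EDD (increasing due date): T3 T2 T4 T1 T5.
T3: waits 0, runs 0→2
T2: waits 2, runs 2→5
T4: waits 5, runs 5→10
T1: waits 10, runs 10→21
T5: waits 21, runs 21→25
Sum = 0+2+5+10+21 = 38.
Difference = 30 − 38 = -8.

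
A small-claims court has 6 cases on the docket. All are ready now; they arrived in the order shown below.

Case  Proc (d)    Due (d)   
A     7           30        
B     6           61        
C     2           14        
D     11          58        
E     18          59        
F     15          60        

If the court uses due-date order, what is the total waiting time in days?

EDD (increasing due date): C A D E F B.
C: waits 0, runs 0→2
A: waits 2, runs 2→9
D: waits 9, runs 9→20
E: waits 20, runs 20→38
F: waits 38, runs 38→53
B: waits 53, runs 53→59
Sum = 0+2+9+20+38+53 = 122.

122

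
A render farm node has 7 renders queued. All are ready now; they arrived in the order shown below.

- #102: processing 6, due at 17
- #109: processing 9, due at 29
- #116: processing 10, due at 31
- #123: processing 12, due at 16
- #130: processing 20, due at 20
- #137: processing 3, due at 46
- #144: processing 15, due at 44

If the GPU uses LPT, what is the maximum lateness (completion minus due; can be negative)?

LPT (decreasing processing time): #130 #144 #123 #116 #109 #102 #137.
#130: 0→20, due 20, lateness 0
#144: 20→35, due 44, lateness -9
#123: 35→47, due 16, lateness 31
#116: 47→57, due 31, lateness 26
#109: 57→66, due 29, lateness 37
#102: 66→72, due 17, lateness 55
#137: 72→75, due 46, lateness 29
Maximum = 55.

55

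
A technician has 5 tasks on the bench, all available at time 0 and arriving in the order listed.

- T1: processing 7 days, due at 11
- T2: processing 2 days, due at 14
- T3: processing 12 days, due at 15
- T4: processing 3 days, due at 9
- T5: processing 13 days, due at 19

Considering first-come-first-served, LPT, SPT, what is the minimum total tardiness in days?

28

FIFO (arrival order): T1 T2 T3 T4 T5.
T1: 0→7, due 11, tardiness 0
T2: 7→9, due 14, tardiness 0
T3: 9→21, due 15, tardiness 6
T4: 21→24, due 9, tardiness 15
T5: 24→37, due 19, tardiness 18
Sum = 0+0+6+15+18 = 39.
LPT (decreasing processing time): T5 T3 T1 T4 T2.
T5: 0→13, due 19, tardiness 0
T3: 13→25, due 15, tardiness 10
T1: 25→32, due 11, tardiness 21
T4: 32→35, due 9, tardiness 26
T2: 35→37, due 14, tardiness 23
Sum = 0+10+21+26+23 = 80.
SPT (increasing processing time): T2 T4 T1 T3 T5.
T2: 0→2, due 14, tardiness 0
T4: 2→5, due 9, tardiness 0
T1: 5→12, due 11, tardiness 1
T3: 12→24, due 15, tardiness 9
T5: 24→37, due 19, tardiness 18
Sum = 0+0+1+9+18 = 28.
FIFO 39, LPT 80, SPT 28 → minimum 28.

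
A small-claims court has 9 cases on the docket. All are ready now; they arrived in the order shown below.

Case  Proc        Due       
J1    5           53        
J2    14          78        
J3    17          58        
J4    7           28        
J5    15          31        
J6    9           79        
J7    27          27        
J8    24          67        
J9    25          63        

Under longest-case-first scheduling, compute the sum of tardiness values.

417

LPT (decreasing processing time): J7 J9 J8 J3 J5 J2 J6 J4 J1.
J7: 0→27, due 27, tardiness 0
J9: 27→52, due 63, tardiness 0
J8: 52→76, due 67, tardiness 9
J3: 76→93, due 58, tardiness 35
J5: 93→108, due 31, tardiness 77
J2: 108→122, due 78, tardiness 44
J6: 122→131, due 79, tardiness 52
J4: 131→138, due 28, tardiness 110
J1: 138→143, due 53, tardiness 90
Sum = 0+0+9+35+77+44+52+110+90 = 417.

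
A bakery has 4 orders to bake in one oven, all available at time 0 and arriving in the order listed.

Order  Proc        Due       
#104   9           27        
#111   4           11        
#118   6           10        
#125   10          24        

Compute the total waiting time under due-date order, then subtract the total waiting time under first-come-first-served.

-5

EDD (increasing due date): #118 #111 #125 #104.
#118: waits 0, runs 0→6
#111: waits 6, runs 6→10
#125: waits 10, runs 10→20
#104: waits 20, runs 20→29
Sum = 0+6+10+20 = 36.
FIFO (arrival order): #104 #111 #118 #125.
#104: waits 0, runs 0→9
#111: waits 9, runs 9→13
#118: waits 13, runs 13→19
#125: waits 19, runs 19→29
Sum = 0+9+13+19 = 41.
Difference = 36 − 41 = -5.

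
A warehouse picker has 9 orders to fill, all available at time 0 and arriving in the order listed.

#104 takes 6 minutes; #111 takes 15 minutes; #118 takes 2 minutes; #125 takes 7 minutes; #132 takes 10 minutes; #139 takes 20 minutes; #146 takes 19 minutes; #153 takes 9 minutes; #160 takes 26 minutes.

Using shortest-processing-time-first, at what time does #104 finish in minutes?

8

SPT (increasing processing time): #118 #104 #125 #153 #132 #111 #146 #139 #160.
#118: 0→2
#104: 2→8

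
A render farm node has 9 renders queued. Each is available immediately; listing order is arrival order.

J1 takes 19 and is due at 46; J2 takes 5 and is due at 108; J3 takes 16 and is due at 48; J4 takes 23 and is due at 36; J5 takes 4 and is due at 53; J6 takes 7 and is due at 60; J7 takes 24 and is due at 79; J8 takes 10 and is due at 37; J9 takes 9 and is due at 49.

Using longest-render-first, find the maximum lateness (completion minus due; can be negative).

LPT (decreasing processing time): J7 J4 J1 J3 J8 J9 J6 J2 J5.
J7: 0→24, due 79, lateness -55
J4: 24→47, due 36, lateness 11
J1: 47→66, due 46, lateness 20
J3: 66→82, due 48, lateness 34
J8: 82→92, due 37, lateness 55
J9: 92→101, due 49, lateness 52
J6: 101→108, due 60, lateness 48
J2: 108→113, due 108, lateness 5
J5: 113→117, due 53, lateness 64
Maximum = 64.

64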